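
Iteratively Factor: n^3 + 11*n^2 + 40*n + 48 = (n + 3)*(n^2 + 8*n + 16) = (n + 3)*(n + 4)*(n + 4)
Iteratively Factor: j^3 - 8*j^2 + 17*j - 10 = (j - 2)*(j^2 - 6*j + 5) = (j - 5)*(j - 2)*(j - 1)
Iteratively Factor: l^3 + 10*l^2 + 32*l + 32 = (l + 4)*(l^2 + 6*l + 8) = (l + 4)^2*(l + 2)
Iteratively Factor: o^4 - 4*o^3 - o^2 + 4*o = (o - 4)*(o^3 - o) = o*(o - 4)*(o^2 - 1) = o*(o - 4)*(o - 1)*(o + 1)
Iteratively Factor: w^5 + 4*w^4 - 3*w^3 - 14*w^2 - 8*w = (w + 1)*(w^4 + 3*w^3 - 6*w^2 - 8*w) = w*(w + 1)*(w^3 + 3*w^2 - 6*w - 8) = w*(w - 2)*(w + 1)*(w^2 + 5*w + 4) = w*(w - 2)*(w + 1)*(w + 4)*(w + 1)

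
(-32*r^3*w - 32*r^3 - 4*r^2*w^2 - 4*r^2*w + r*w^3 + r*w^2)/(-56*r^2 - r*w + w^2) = r*(4*r*w + 4*r + w^2 + w)/(7*r + w)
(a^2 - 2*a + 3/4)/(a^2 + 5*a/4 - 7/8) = 2*(2*a - 3)/(4*a + 7)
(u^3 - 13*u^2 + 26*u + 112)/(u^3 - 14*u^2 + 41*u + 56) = (u + 2)/(u + 1)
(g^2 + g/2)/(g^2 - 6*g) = (g + 1/2)/(g - 6)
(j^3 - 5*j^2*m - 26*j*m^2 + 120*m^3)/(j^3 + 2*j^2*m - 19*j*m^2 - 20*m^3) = (j - 6*m)/(j + m)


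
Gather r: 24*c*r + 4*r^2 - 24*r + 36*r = 4*r^2 + r*(24*c + 12)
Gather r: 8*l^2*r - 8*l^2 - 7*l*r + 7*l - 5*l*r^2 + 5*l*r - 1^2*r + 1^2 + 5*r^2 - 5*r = -8*l^2 + 7*l + r^2*(5 - 5*l) + r*(8*l^2 - 2*l - 6) + 1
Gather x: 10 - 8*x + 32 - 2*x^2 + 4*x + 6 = -2*x^2 - 4*x + 48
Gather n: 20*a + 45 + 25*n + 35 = 20*a + 25*n + 80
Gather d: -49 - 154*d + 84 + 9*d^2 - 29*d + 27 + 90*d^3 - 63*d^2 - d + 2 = 90*d^3 - 54*d^2 - 184*d + 64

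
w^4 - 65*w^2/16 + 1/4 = (w - 2)*(w - 1/4)*(w + 1/4)*(w + 2)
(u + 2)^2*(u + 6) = u^3 + 10*u^2 + 28*u + 24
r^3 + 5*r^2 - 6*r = r*(r - 1)*(r + 6)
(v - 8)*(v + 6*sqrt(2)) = v^2 - 8*v + 6*sqrt(2)*v - 48*sqrt(2)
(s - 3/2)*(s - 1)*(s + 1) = s^3 - 3*s^2/2 - s + 3/2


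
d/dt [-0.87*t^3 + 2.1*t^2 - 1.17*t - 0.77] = -2.61*t^2 + 4.2*t - 1.17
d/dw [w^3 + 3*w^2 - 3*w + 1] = 3*w^2 + 6*w - 3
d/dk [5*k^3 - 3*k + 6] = 15*k^2 - 3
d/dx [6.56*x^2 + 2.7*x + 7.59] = 13.12*x + 2.7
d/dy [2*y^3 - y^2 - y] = 6*y^2 - 2*y - 1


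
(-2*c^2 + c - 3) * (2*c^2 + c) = -4*c^4 - 5*c^2 - 3*c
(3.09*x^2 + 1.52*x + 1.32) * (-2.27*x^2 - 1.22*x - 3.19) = -7.0143*x^4 - 7.2202*x^3 - 14.7079*x^2 - 6.4592*x - 4.2108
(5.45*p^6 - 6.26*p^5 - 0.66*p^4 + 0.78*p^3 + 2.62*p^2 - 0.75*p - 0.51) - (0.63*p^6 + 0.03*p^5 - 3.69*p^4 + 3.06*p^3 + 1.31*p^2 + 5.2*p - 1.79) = 4.82*p^6 - 6.29*p^5 + 3.03*p^4 - 2.28*p^3 + 1.31*p^2 - 5.95*p + 1.28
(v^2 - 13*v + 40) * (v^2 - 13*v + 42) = v^4 - 26*v^3 + 251*v^2 - 1066*v + 1680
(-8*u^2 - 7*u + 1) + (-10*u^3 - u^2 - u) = -10*u^3 - 9*u^2 - 8*u + 1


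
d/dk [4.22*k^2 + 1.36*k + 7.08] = 8.44*k + 1.36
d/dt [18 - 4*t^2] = -8*t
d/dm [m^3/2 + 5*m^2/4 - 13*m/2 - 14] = 3*m^2/2 + 5*m/2 - 13/2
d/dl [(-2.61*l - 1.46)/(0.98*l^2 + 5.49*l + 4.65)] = (2.5578*l^2 + 2.8616*l - 4.1211)/(0.9604*l^4 + 10.7604*l^3 + 39.2541*l^2 + 51.057*l + 21.6225)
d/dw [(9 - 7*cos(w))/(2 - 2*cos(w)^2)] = (7*cos(w)^2 - 18*cos(w) + 7)/(2*sin(w)^3)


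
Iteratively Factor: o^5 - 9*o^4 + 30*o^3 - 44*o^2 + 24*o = (o - 2)*(o^4 - 7*o^3 + 16*o^2 - 12*o) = (o - 3)*(o - 2)*(o^3 - 4*o^2 + 4*o) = (o - 3)*(o - 2)^2*(o^2 - 2*o) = (o - 3)*(o - 2)^3*(o)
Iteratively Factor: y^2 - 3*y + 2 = (y - 2)*(y - 1)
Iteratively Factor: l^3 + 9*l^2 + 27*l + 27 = (l + 3)*(l^2 + 6*l + 9) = (l + 3)^2*(l + 3)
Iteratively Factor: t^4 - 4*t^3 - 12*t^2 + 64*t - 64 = (t - 4)*(t^3 - 12*t + 16) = (t - 4)*(t - 2)*(t^2 + 2*t - 8) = (t - 4)*(t - 2)^2*(t + 4)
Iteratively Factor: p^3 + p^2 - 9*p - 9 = (p + 3)*(p^2 - 2*p - 3) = (p + 1)*(p + 3)*(p - 3)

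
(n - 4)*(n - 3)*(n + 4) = n^3 - 3*n^2 - 16*n + 48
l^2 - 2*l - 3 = (l - 3)*(l + 1)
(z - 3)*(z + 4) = z^2 + z - 12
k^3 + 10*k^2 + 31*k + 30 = (k + 2)*(k + 3)*(k + 5)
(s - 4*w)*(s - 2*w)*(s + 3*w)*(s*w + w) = s^4*w - 3*s^3*w^2 + s^3*w - 10*s^2*w^3 - 3*s^2*w^2 + 24*s*w^4 - 10*s*w^3 + 24*w^4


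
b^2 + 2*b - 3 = (b - 1)*(b + 3)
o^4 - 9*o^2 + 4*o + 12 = (o - 2)^2*(o + 1)*(o + 3)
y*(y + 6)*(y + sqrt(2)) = y^3 + sqrt(2)*y^2 + 6*y^2 + 6*sqrt(2)*y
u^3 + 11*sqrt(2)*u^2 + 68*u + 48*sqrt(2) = (u + sqrt(2))*(u + 4*sqrt(2))*(u + 6*sqrt(2))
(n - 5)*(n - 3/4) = n^2 - 23*n/4 + 15/4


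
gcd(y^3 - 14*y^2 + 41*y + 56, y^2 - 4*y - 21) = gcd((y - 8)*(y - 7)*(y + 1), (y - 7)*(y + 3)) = y - 7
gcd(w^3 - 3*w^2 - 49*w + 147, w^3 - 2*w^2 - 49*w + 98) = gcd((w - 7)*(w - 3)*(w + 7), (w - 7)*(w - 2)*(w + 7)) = w^2 - 49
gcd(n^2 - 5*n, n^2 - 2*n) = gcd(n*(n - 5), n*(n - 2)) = n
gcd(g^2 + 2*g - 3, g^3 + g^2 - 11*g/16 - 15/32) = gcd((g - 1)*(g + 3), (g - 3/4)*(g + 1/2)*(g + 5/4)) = 1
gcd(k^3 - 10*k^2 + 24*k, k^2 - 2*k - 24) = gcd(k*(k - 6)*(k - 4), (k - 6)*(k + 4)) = k - 6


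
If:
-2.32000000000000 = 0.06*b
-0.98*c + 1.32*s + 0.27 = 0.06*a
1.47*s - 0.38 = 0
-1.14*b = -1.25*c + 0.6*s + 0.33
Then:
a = 579.83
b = -38.67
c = -34.88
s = 0.26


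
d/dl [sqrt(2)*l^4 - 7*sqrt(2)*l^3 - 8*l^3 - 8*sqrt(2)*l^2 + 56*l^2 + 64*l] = 4*sqrt(2)*l^3 - 21*sqrt(2)*l^2 - 24*l^2 - 16*sqrt(2)*l + 112*l + 64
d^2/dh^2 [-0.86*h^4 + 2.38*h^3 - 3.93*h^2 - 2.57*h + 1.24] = -10.32*h^2 + 14.28*h - 7.86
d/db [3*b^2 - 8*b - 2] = 6*b - 8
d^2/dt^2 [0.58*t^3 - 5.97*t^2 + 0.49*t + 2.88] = 3.48*t - 11.94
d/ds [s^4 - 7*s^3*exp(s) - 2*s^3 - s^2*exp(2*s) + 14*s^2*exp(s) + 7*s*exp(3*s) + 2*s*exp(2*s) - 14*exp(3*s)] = -7*s^3*exp(s) + 4*s^3 - 2*s^2*exp(2*s) - 7*s^2*exp(s) - 6*s^2 + 21*s*exp(3*s) + 2*s*exp(2*s) + 28*s*exp(s) - 35*exp(3*s) + 2*exp(2*s)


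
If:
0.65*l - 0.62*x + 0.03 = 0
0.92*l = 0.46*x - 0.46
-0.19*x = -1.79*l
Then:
No Solution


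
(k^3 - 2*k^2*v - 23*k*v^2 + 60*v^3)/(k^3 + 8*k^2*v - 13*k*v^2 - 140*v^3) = (k - 3*v)/(k + 7*v)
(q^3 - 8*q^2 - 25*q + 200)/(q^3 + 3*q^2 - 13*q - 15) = (q^2 - 13*q + 40)/(q^2 - 2*q - 3)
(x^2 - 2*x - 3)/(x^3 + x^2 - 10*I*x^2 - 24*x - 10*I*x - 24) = (x - 3)/(x^2 - 10*I*x - 24)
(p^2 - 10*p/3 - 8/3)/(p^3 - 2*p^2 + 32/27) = 9*(p - 4)/(9*p^2 - 24*p + 16)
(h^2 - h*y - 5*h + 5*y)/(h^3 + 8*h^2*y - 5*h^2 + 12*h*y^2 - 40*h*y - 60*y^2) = (h - y)/(h^2 + 8*h*y + 12*y^2)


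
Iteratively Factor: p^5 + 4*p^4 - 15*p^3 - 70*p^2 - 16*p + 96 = (p + 4)*(p^4 - 15*p^2 - 10*p + 24) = (p + 3)*(p + 4)*(p^3 - 3*p^2 - 6*p + 8) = (p - 1)*(p + 3)*(p + 4)*(p^2 - 2*p - 8) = (p - 4)*(p - 1)*(p + 3)*(p + 4)*(p + 2)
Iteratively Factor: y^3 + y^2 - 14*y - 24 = (y + 3)*(y^2 - 2*y - 8) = (y + 2)*(y + 3)*(y - 4)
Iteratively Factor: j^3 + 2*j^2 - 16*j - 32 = (j - 4)*(j^2 + 6*j + 8) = (j - 4)*(j + 2)*(j + 4)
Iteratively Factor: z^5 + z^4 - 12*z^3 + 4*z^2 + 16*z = (z - 2)*(z^4 + 3*z^3 - 6*z^2 - 8*z) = (z - 2)*(z + 1)*(z^3 + 2*z^2 - 8*z) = z*(z - 2)*(z + 1)*(z^2 + 2*z - 8) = z*(z - 2)^2*(z + 1)*(z + 4)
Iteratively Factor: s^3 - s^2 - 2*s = (s)*(s^2 - s - 2) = s*(s - 2)*(s + 1)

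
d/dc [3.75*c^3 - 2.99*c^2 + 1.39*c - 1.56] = 11.25*c^2 - 5.98*c + 1.39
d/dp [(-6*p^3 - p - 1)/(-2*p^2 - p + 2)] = (-(4*p + 1)*(6*p^3 + p + 1) + (18*p^2 + 1)*(2*p^2 + p - 2))/(2*p^2 + p - 2)^2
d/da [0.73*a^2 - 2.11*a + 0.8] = 1.46*a - 2.11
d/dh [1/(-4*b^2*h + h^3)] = (4*b^2 - 3*h^2)/(h^2*(4*b^2 - h^2)^2)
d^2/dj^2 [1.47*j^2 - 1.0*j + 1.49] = 2.94000000000000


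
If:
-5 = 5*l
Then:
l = -1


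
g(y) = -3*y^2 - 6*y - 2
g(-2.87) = -9.49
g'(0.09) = -6.54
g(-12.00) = -362.00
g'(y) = -6*y - 6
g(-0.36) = -0.23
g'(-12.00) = 66.00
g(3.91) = -71.32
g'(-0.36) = -3.84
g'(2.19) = -19.14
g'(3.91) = -29.46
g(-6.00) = -74.00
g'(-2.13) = 6.78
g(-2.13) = -2.83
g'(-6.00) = 30.00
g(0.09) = -2.56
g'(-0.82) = -1.08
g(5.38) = -121.11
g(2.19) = -29.53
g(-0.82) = 0.90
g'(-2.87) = 11.22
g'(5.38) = -38.28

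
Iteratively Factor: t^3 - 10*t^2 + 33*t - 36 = (t - 3)*(t^2 - 7*t + 12) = (t - 4)*(t - 3)*(t - 3)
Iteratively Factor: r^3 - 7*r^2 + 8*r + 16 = (r - 4)*(r^2 - 3*r - 4) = (r - 4)^2*(r + 1)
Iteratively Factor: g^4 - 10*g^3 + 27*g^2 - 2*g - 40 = (g - 4)*(g^3 - 6*g^2 + 3*g + 10) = (g - 5)*(g - 4)*(g^2 - g - 2) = (g - 5)*(g - 4)*(g - 2)*(g + 1)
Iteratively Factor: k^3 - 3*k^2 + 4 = (k - 2)*(k^2 - k - 2) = (k - 2)^2*(k + 1)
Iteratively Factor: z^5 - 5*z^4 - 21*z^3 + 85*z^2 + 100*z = (z - 5)*(z^4 - 21*z^2 - 20*z) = (z - 5)*(z + 1)*(z^3 - z^2 - 20*z) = z*(z - 5)*(z + 1)*(z^2 - z - 20) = z*(z - 5)^2*(z + 1)*(z + 4)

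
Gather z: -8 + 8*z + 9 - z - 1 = 7*z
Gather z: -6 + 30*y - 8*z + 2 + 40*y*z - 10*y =20*y + z*(40*y - 8) - 4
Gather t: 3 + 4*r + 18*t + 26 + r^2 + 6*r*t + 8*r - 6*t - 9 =r^2 + 12*r + t*(6*r + 12) + 20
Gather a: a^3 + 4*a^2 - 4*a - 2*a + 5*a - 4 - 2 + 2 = a^3 + 4*a^2 - a - 4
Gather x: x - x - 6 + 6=0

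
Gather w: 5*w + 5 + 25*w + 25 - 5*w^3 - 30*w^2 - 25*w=-5*w^3 - 30*w^2 + 5*w + 30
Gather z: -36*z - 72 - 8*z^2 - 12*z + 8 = -8*z^2 - 48*z - 64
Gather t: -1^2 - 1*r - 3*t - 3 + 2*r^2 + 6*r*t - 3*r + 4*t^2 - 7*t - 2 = 2*r^2 - 4*r + 4*t^2 + t*(6*r - 10) - 6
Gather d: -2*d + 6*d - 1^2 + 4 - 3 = 4*d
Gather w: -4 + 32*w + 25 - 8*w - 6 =24*w + 15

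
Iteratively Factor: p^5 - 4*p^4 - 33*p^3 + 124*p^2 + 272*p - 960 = (p + 4)*(p^4 - 8*p^3 - p^2 + 128*p - 240) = (p - 5)*(p + 4)*(p^3 - 3*p^2 - 16*p + 48) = (p - 5)*(p - 3)*(p + 4)*(p^2 - 16) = (p - 5)*(p - 3)*(p + 4)^2*(p - 4)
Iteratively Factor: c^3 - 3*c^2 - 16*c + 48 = (c + 4)*(c^2 - 7*c + 12) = (c - 3)*(c + 4)*(c - 4)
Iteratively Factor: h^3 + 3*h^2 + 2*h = (h + 2)*(h^2 + h) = h*(h + 2)*(h + 1)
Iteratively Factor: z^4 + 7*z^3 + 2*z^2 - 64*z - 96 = (z + 4)*(z^3 + 3*z^2 - 10*z - 24) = (z - 3)*(z + 4)*(z^2 + 6*z + 8) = (z - 3)*(z + 4)^2*(z + 2)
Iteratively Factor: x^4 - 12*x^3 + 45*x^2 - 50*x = (x - 2)*(x^3 - 10*x^2 + 25*x) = x*(x - 2)*(x^2 - 10*x + 25) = x*(x - 5)*(x - 2)*(x - 5)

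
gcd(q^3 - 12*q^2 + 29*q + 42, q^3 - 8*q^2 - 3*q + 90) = q - 6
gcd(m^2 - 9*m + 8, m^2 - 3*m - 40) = m - 8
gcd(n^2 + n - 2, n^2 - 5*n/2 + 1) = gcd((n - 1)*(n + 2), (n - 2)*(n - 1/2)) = 1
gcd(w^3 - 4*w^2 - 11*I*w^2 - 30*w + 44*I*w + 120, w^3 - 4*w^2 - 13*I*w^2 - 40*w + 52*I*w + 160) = w^2 + w*(-4 - 5*I) + 20*I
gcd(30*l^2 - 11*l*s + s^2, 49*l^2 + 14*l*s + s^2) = 1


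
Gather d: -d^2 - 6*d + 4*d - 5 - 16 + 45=-d^2 - 2*d + 24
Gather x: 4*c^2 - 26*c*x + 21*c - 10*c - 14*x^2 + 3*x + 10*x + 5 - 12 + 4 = 4*c^2 + 11*c - 14*x^2 + x*(13 - 26*c) - 3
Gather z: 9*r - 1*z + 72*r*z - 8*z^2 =9*r - 8*z^2 + z*(72*r - 1)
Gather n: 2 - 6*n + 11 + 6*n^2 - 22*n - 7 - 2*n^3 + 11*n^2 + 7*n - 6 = -2*n^3 + 17*n^2 - 21*n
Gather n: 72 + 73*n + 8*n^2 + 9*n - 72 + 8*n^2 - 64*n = 16*n^2 + 18*n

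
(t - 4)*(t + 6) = t^2 + 2*t - 24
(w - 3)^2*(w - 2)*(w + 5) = w^4 - 3*w^3 - 19*w^2 + 87*w - 90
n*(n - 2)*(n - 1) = n^3 - 3*n^2 + 2*n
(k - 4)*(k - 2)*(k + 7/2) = k^3 - 5*k^2/2 - 13*k + 28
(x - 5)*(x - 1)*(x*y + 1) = x^3*y - 6*x^2*y + x^2 + 5*x*y - 6*x + 5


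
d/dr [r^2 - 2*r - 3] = 2*r - 2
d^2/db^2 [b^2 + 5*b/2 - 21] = 2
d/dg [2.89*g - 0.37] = 2.89000000000000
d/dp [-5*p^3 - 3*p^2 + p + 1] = -15*p^2 - 6*p + 1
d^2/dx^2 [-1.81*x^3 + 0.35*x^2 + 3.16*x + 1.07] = 0.7 - 10.86*x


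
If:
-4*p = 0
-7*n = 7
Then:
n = -1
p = 0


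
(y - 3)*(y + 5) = y^2 + 2*y - 15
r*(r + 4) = r^2 + 4*r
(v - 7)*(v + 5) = v^2 - 2*v - 35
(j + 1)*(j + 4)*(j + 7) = j^3 + 12*j^2 + 39*j + 28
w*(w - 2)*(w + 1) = w^3 - w^2 - 2*w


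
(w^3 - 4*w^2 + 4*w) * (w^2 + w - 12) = w^5 - 3*w^4 - 12*w^3 + 52*w^2 - 48*w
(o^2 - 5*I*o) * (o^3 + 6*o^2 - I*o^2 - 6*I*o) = o^5 + 6*o^4 - 6*I*o^4 - 5*o^3 - 36*I*o^3 - 30*o^2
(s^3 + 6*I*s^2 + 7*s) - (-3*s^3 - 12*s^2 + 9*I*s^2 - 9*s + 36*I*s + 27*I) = 4*s^3 + 12*s^2 - 3*I*s^2 + 16*s - 36*I*s - 27*I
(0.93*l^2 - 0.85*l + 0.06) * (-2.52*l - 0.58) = -2.3436*l^3 + 1.6026*l^2 + 0.3418*l - 0.0348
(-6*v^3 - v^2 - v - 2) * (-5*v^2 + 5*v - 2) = 30*v^5 - 25*v^4 + 12*v^3 + 7*v^2 - 8*v + 4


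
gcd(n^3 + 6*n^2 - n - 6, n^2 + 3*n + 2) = n + 1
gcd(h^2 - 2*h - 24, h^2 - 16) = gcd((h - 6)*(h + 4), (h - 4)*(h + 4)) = h + 4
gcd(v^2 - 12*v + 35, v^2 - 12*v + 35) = v^2 - 12*v + 35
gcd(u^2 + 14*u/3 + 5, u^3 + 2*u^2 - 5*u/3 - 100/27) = u + 5/3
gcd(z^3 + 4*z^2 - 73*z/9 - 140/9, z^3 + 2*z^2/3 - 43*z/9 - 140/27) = z^2 - z - 28/9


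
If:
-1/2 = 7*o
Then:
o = -1/14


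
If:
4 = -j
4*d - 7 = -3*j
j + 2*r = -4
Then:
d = 19/4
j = -4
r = 0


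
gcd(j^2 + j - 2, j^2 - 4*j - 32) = 1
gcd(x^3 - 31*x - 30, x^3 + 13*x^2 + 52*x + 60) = x + 5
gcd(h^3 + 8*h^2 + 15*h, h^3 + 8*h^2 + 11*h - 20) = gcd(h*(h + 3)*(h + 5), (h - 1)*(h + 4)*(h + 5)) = h + 5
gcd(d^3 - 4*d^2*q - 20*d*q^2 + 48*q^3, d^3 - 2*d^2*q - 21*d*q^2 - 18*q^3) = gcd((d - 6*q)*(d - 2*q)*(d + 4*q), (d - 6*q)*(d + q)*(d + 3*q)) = -d + 6*q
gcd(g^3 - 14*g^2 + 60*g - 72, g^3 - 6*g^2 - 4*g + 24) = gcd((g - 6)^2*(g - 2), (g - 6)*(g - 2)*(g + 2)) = g^2 - 8*g + 12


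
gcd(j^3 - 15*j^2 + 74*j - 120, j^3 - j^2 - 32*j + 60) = j - 5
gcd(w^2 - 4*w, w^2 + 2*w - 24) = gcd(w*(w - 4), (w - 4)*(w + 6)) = w - 4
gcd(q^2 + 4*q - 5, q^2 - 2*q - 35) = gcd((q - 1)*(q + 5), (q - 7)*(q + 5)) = q + 5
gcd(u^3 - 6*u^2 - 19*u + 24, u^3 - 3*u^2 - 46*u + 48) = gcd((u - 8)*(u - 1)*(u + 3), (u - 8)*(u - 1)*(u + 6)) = u^2 - 9*u + 8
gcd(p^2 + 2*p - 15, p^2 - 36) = 1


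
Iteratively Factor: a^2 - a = (a)*(a - 1)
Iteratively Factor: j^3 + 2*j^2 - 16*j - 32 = (j + 4)*(j^2 - 2*j - 8) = (j + 2)*(j + 4)*(j - 4)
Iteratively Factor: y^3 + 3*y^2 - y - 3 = (y + 1)*(y^2 + 2*y - 3) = (y + 1)*(y + 3)*(y - 1)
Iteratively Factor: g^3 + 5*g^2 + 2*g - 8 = (g + 2)*(g^2 + 3*g - 4) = (g + 2)*(g + 4)*(g - 1)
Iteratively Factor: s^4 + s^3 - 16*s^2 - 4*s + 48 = (s - 3)*(s^3 + 4*s^2 - 4*s - 16) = (s - 3)*(s + 4)*(s^2 - 4) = (s - 3)*(s + 2)*(s + 4)*(s - 2)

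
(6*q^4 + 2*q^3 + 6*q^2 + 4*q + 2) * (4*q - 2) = 24*q^5 - 4*q^4 + 20*q^3 + 4*q^2 - 4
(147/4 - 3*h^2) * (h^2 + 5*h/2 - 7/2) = -3*h^4 - 15*h^3/2 + 189*h^2/4 + 735*h/8 - 1029/8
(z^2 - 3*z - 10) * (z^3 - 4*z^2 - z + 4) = z^5 - 7*z^4 + z^3 + 47*z^2 - 2*z - 40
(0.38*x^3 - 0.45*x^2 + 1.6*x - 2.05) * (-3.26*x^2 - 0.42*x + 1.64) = -1.2388*x^5 + 1.3074*x^4 - 4.4038*x^3 + 5.273*x^2 + 3.485*x - 3.362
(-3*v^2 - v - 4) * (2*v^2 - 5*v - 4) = -6*v^4 + 13*v^3 + 9*v^2 + 24*v + 16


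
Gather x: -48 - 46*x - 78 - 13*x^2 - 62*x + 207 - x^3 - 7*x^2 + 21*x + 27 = -x^3 - 20*x^2 - 87*x + 108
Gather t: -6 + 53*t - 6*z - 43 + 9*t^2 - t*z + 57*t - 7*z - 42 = 9*t^2 + t*(110 - z) - 13*z - 91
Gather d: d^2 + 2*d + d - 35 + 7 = d^2 + 3*d - 28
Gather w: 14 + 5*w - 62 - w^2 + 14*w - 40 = -w^2 + 19*w - 88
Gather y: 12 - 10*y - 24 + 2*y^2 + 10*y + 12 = 2*y^2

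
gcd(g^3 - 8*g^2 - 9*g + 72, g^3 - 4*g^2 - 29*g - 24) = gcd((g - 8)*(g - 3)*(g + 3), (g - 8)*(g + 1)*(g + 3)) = g^2 - 5*g - 24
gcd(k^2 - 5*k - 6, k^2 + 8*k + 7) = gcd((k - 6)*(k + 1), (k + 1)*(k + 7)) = k + 1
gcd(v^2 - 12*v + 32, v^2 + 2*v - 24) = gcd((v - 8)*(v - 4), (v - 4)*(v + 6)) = v - 4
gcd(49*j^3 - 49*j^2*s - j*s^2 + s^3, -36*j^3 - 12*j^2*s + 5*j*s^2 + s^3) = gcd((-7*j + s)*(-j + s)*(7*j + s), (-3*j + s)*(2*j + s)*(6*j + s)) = 1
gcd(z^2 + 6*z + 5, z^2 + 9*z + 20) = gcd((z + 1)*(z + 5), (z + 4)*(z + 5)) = z + 5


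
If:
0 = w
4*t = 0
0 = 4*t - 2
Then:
No Solution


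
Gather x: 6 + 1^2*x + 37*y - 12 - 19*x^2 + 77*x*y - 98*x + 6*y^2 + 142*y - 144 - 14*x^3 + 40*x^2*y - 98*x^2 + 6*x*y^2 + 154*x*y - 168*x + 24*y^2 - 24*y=-14*x^3 + x^2*(40*y - 117) + x*(6*y^2 + 231*y - 265) + 30*y^2 + 155*y - 150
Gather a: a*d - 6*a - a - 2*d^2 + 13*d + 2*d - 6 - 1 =a*(d - 7) - 2*d^2 + 15*d - 7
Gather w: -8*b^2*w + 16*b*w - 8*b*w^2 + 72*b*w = -8*b*w^2 + w*(-8*b^2 + 88*b)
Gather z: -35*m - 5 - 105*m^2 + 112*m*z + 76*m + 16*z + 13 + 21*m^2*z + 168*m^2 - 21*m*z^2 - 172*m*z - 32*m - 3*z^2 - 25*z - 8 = 63*m^2 + 9*m + z^2*(-21*m - 3) + z*(21*m^2 - 60*m - 9)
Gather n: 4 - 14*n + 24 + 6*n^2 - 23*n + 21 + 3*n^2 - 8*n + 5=9*n^2 - 45*n + 54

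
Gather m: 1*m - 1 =m - 1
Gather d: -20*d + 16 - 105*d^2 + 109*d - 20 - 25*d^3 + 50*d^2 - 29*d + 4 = -25*d^3 - 55*d^2 + 60*d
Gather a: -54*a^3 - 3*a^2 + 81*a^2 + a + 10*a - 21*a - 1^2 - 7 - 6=-54*a^3 + 78*a^2 - 10*a - 14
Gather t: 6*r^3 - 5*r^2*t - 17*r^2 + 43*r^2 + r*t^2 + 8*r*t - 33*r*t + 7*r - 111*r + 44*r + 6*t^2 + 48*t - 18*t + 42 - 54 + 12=6*r^3 + 26*r^2 - 60*r + t^2*(r + 6) + t*(-5*r^2 - 25*r + 30)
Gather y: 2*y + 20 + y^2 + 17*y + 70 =y^2 + 19*y + 90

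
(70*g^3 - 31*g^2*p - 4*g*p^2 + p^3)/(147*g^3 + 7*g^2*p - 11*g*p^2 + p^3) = (-10*g^2 + 3*g*p + p^2)/(-21*g^2 - 4*g*p + p^2)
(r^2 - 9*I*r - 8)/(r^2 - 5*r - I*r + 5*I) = (r - 8*I)/(r - 5)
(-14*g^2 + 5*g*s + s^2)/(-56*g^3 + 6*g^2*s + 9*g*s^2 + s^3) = 1/(4*g + s)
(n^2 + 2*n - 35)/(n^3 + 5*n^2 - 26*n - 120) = (n + 7)/(n^2 + 10*n + 24)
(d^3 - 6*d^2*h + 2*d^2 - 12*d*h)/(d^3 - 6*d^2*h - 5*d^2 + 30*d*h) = (d + 2)/(d - 5)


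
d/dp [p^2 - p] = 2*p - 1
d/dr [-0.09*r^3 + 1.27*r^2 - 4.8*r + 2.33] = -0.27*r^2 + 2.54*r - 4.8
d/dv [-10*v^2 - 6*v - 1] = -20*v - 6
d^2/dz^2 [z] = 0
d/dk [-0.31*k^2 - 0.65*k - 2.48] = -0.62*k - 0.65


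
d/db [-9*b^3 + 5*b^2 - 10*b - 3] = -27*b^2 + 10*b - 10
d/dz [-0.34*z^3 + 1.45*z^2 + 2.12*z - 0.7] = -1.02*z^2 + 2.9*z + 2.12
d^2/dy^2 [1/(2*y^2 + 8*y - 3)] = 4*(-2*y^2 - 8*y + 8*(y + 2)^2 + 3)/(2*y^2 + 8*y - 3)^3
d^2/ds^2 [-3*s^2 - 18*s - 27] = -6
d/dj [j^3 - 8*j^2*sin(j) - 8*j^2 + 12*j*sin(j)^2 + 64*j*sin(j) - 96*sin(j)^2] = -8*j^2*cos(j) + 3*j^2 - 16*j*sin(j) + 12*j*sin(2*j) + 64*j*cos(j) - 16*j + 12*sin(j)^2 + 64*sin(j) - 96*sin(2*j)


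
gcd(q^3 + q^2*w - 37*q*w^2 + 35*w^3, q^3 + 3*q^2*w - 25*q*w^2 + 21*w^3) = q^2 + 6*q*w - 7*w^2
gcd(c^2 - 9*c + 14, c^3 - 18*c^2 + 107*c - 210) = c - 7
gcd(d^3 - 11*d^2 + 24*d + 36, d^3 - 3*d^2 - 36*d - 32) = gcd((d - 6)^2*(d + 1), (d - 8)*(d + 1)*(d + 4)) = d + 1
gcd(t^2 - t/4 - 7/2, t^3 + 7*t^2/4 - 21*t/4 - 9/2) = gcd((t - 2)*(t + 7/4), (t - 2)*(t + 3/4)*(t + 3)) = t - 2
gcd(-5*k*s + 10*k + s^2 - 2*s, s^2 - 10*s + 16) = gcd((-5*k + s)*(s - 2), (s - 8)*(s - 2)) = s - 2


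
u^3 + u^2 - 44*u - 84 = (u - 7)*(u + 2)*(u + 6)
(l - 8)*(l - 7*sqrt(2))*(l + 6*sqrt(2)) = l^3 - 8*l^2 - sqrt(2)*l^2 - 84*l + 8*sqrt(2)*l + 672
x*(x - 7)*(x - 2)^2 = x^4 - 11*x^3 + 32*x^2 - 28*x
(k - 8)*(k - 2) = k^2 - 10*k + 16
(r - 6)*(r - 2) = r^2 - 8*r + 12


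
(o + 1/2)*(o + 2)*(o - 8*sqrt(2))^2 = o^4 - 16*sqrt(2)*o^3 + 5*o^3/2 - 40*sqrt(2)*o^2 + 129*o^2 - 16*sqrt(2)*o + 320*o + 128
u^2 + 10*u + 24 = (u + 4)*(u + 6)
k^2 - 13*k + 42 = (k - 7)*(k - 6)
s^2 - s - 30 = (s - 6)*(s + 5)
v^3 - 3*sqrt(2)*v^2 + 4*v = v*(v - 2*sqrt(2))*(v - sqrt(2))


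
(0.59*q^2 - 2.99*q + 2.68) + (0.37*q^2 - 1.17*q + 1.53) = 0.96*q^2 - 4.16*q + 4.21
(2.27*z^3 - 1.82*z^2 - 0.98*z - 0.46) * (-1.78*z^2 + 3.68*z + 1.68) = -4.0406*z^5 + 11.5932*z^4 - 1.1396*z^3 - 5.8452*z^2 - 3.3392*z - 0.7728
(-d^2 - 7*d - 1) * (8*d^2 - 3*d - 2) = -8*d^4 - 53*d^3 + 15*d^2 + 17*d + 2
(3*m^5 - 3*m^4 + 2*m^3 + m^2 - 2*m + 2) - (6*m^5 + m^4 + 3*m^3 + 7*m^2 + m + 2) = -3*m^5 - 4*m^4 - m^3 - 6*m^2 - 3*m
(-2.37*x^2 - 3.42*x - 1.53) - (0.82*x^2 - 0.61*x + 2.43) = -3.19*x^2 - 2.81*x - 3.96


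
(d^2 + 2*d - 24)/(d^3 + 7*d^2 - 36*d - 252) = (d - 4)/(d^2 + d - 42)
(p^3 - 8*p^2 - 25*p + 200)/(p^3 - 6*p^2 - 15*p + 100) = (p^2 - 3*p - 40)/(p^2 - p - 20)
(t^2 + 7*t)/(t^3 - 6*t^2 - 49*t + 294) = t/(t^2 - 13*t + 42)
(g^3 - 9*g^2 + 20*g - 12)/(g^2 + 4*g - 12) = (g^2 - 7*g + 6)/(g + 6)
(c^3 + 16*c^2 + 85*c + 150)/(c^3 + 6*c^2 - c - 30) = (c^2 + 11*c + 30)/(c^2 + c - 6)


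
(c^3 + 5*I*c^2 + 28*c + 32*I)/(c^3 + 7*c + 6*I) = (c^2 + 4*I*c + 32)/(c^2 - I*c + 6)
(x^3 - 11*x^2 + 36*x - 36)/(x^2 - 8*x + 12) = x - 3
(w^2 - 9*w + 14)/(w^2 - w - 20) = (-w^2 + 9*w - 14)/(-w^2 + w + 20)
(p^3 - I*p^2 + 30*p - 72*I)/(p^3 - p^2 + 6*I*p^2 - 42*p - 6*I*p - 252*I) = (p^2 - 7*I*p - 12)/(p^2 - p - 42)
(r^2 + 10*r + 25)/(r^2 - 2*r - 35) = (r + 5)/(r - 7)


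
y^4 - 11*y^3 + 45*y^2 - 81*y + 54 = (y - 3)^3*(y - 2)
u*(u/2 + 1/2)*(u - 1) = u^3/2 - u/2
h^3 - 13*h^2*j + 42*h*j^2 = h*(h - 7*j)*(h - 6*j)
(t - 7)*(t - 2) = t^2 - 9*t + 14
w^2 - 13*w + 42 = (w - 7)*(w - 6)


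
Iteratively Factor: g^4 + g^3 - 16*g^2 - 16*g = (g + 1)*(g^3 - 16*g) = (g - 4)*(g + 1)*(g^2 + 4*g) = (g - 4)*(g + 1)*(g + 4)*(g)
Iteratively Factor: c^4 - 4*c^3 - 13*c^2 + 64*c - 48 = (c + 4)*(c^3 - 8*c^2 + 19*c - 12) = (c - 1)*(c + 4)*(c^2 - 7*c + 12) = (c - 4)*(c - 1)*(c + 4)*(c - 3)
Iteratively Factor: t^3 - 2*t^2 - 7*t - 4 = (t + 1)*(t^2 - 3*t - 4) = (t - 4)*(t + 1)*(t + 1)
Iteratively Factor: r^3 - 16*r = (r + 4)*(r^2 - 4*r) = r*(r + 4)*(r - 4)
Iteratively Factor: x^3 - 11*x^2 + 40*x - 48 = (x - 3)*(x^2 - 8*x + 16) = (x - 4)*(x - 3)*(x - 4)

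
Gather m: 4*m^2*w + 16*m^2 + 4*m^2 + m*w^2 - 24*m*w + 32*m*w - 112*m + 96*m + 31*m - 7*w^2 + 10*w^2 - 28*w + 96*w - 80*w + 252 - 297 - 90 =m^2*(4*w + 20) + m*(w^2 + 8*w + 15) + 3*w^2 - 12*w - 135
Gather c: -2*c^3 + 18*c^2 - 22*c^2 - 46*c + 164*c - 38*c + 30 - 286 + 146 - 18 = -2*c^3 - 4*c^2 + 80*c - 128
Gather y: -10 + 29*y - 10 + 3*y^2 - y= 3*y^2 + 28*y - 20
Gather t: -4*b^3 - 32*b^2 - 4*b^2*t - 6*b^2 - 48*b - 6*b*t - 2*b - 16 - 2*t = -4*b^3 - 38*b^2 - 50*b + t*(-4*b^2 - 6*b - 2) - 16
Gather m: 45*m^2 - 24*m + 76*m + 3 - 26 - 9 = 45*m^2 + 52*m - 32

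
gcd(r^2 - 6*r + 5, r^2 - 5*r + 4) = r - 1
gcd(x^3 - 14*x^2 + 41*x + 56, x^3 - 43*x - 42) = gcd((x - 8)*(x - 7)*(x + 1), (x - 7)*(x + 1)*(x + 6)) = x^2 - 6*x - 7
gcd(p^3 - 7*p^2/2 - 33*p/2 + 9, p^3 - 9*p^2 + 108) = p^2 - 3*p - 18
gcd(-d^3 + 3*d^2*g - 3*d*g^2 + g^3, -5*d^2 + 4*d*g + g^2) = d - g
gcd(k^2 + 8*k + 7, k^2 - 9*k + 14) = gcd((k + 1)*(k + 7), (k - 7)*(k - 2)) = 1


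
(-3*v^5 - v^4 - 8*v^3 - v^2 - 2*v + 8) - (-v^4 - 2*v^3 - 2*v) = -3*v^5 - 6*v^3 - v^2 + 8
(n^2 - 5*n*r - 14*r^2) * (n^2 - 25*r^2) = n^4 - 5*n^3*r - 39*n^2*r^2 + 125*n*r^3 + 350*r^4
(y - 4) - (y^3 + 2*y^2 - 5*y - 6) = -y^3 - 2*y^2 + 6*y + 2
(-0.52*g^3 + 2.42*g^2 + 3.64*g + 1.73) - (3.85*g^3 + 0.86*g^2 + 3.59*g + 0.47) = -4.37*g^3 + 1.56*g^2 + 0.0500000000000003*g + 1.26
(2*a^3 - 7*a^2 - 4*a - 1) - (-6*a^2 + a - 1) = 2*a^3 - a^2 - 5*a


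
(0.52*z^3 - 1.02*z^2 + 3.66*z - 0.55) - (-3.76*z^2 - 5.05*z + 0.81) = 0.52*z^3 + 2.74*z^2 + 8.71*z - 1.36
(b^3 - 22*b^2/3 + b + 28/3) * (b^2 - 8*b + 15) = b^5 - 46*b^4/3 + 224*b^3/3 - 326*b^2/3 - 179*b/3 + 140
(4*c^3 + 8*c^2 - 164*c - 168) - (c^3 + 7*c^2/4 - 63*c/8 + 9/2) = 3*c^3 + 25*c^2/4 - 1249*c/8 - 345/2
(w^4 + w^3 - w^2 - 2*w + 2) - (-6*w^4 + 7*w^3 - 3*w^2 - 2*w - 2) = 7*w^4 - 6*w^3 + 2*w^2 + 4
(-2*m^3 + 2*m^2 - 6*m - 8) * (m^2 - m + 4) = -2*m^5 + 4*m^4 - 16*m^3 + 6*m^2 - 16*m - 32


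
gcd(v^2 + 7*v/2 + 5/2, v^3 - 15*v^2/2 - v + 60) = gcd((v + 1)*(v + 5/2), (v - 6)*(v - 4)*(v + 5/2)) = v + 5/2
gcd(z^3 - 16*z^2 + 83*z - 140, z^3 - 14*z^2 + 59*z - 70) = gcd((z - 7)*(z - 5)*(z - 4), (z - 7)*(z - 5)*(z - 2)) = z^2 - 12*z + 35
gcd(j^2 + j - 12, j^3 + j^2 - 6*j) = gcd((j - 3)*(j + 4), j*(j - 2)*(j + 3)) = 1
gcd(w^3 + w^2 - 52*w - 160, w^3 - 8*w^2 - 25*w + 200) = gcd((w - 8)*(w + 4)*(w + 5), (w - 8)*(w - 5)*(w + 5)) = w^2 - 3*w - 40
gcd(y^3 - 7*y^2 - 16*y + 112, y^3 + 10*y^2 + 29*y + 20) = y + 4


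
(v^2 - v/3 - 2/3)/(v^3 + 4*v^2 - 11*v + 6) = (v + 2/3)/(v^2 + 5*v - 6)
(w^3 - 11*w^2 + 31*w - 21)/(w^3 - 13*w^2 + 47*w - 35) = (w - 3)/(w - 5)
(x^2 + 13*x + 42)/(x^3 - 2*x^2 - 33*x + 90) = (x + 7)/(x^2 - 8*x + 15)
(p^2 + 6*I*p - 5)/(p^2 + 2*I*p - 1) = (p + 5*I)/(p + I)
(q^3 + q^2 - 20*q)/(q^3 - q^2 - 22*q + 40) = q/(q - 2)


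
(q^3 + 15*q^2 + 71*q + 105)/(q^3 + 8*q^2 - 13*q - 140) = (q + 3)/(q - 4)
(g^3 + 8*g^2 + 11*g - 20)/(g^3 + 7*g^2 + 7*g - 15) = (g + 4)/(g + 3)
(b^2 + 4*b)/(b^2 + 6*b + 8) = b/(b + 2)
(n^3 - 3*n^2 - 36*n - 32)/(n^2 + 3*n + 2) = (n^2 - 4*n - 32)/(n + 2)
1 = 1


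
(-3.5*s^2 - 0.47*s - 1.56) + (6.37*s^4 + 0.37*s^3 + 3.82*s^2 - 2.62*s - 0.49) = 6.37*s^4 + 0.37*s^3 + 0.32*s^2 - 3.09*s - 2.05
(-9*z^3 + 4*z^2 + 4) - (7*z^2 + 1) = -9*z^3 - 3*z^2 + 3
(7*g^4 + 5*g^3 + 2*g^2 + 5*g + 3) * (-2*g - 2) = -14*g^5 - 24*g^4 - 14*g^3 - 14*g^2 - 16*g - 6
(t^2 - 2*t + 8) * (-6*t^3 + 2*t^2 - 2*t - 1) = -6*t^5 + 14*t^4 - 54*t^3 + 19*t^2 - 14*t - 8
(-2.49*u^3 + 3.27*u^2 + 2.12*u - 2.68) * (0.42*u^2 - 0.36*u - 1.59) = -1.0458*u^5 + 2.2698*u^4 + 3.6723*u^3 - 7.0881*u^2 - 2.406*u + 4.2612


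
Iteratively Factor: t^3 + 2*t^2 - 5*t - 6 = (t - 2)*(t^2 + 4*t + 3) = (t - 2)*(t + 1)*(t + 3)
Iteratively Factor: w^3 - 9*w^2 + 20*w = (w)*(w^2 - 9*w + 20) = w*(w - 4)*(w - 5)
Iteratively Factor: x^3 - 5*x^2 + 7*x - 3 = (x - 1)*(x^2 - 4*x + 3) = (x - 3)*(x - 1)*(x - 1)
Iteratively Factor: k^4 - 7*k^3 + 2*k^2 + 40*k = (k)*(k^3 - 7*k^2 + 2*k + 40) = k*(k - 5)*(k^2 - 2*k - 8) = k*(k - 5)*(k + 2)*(k - 4)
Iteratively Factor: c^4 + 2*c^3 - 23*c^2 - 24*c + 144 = (c + 4)*(c^3 - 2*c^2 - 15*c + 36) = (c - 3)*(c + 4)*(c^2 + c - 12) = (c - 3)^2*(c + 4)*(c + 4)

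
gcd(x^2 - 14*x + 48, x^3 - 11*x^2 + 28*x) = 1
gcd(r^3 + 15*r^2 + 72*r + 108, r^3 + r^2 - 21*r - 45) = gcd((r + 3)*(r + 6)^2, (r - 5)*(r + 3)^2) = r + 3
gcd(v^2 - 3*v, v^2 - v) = v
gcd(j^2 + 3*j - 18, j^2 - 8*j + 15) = j - 3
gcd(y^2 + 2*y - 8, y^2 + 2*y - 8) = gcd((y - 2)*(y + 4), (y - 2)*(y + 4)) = y^2 + 2*y - 8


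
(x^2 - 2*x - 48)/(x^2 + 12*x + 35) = (x^2 - 2*x - 48)/(x^2 + 12*x + 35)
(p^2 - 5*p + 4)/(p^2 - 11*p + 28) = (p - 1)/(p - 7)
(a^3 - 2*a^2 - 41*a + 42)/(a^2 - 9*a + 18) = (a^3 - 2*a^2 - 41*a + 42)/(a^2 - 9*a + 18)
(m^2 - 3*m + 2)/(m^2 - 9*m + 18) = (m^2 - 3*m + 2)/(m^2 - 9*m + 18)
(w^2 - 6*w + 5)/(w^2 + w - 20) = (w^2 - 6*w + 5)/(w^2 + w - 20)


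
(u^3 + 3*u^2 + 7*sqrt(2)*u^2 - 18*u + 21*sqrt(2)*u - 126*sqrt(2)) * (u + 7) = u^4 + 7*sqrt(2)*u^3 + 10*u^3 + 3*u^2 + 70*sqrt(2)*u^2 - 126*u + 21*sqrt(2)*u - 882*sqrt(2)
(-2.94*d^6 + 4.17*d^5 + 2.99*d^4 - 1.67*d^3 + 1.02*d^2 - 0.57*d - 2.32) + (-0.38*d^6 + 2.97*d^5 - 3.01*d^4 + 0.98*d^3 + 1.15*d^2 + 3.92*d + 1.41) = -3.32*d^6 + 7.14*d^5 - 0.0199999999999996*d^4 - 0.69*d^3 + 2.17*d^2 + 3.35*d - 0.91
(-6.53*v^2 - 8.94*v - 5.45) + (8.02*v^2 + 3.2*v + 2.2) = 1.49*v^2 - 5.74*v - 3.25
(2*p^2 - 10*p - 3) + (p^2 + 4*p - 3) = 3*p^2 - 6*p - 6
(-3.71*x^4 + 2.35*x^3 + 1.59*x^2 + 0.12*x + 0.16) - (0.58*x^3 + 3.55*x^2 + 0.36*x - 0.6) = -3.71*x^4 + 1.77*x^3 - 1.96*x^2 - 0.24*x + 0.76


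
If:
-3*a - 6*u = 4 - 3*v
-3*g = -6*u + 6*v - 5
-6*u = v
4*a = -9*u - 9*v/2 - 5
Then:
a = -32/25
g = 118/75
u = -1/150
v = 1/25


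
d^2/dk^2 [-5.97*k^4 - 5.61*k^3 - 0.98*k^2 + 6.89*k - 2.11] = -71.64*k^2 - 33.66*k - 1.96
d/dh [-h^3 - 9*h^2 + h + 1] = -3*h^2 - 18*h + 1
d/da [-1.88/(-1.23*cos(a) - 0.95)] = 2.3124*sin(a)/(1.23*cos(a) + 0.95)^2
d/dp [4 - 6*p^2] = -12*p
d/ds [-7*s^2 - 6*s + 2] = -14*s - 6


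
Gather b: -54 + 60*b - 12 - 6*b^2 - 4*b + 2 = -6*b^2 + 56*b - 64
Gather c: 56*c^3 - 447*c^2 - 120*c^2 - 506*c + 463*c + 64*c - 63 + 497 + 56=56*c^3 - 567*c^2 + 21*c + 490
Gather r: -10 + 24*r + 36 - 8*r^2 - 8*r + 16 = -8*r^2 + 16*r + 42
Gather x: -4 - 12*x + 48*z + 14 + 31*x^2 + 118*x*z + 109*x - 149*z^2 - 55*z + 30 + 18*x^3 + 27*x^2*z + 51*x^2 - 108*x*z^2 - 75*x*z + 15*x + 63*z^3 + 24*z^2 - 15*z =18*x^3 + x^2*(27*z + 82) + x*(-108*z^2 + 43*z + 112) + 63*z^3 - 125*z^2 - 22*z + 40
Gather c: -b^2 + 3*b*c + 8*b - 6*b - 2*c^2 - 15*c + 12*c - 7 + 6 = -b^2 + 2*b - 2*c^2 + c*(3*b - 3) - 1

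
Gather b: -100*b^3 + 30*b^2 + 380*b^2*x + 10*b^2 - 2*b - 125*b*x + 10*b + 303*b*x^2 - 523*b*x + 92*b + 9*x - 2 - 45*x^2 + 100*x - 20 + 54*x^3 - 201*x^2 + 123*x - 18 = -100*b^3 + b^2*(380*x + 40) + b*(303*x^2 - 648*x + 100) + 54*x^3 - 246*x^2 + 232*x - 40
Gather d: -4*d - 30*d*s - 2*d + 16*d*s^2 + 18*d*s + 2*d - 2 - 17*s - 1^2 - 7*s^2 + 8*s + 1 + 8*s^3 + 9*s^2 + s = d*(16*s^2 - 12*s - 4) + 8*s^3 + 2*s^2 - 8*s - 2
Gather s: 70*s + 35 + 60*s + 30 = 130*s + 65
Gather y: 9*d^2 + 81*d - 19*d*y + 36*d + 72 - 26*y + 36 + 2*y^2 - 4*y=9*d^2 + 117*d + 2*y^2 + y*(-19*d - 30) + 108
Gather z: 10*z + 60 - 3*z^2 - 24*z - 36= -3*z^2 - 14*z + 24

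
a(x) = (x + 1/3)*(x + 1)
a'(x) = 2*x + 4/3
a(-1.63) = 0.82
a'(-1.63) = -1.93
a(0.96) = 2.53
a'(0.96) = 3.25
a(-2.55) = 3.44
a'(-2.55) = -3.77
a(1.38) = 4.08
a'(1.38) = 4.09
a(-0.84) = -0.08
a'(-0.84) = -0.35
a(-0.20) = 0.11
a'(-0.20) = 0.93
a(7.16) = 61.15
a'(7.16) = 15.65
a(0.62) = 1.54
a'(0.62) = 2.57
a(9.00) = 93.33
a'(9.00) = 19.33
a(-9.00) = 69.33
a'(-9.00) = -16.67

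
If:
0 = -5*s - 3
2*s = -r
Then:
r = 6/5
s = -3/5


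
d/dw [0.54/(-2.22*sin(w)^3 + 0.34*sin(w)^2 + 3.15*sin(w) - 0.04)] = (3.5964*sin(w)^2 - 0.3672*sin(w) - 1.701)*cos(w)/(2.22*sin(w)^3 - 0.34*sin(w)^2 - 3.15*sin(w) + 0.04)^2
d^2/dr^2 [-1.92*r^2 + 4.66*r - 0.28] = -3.84000000000000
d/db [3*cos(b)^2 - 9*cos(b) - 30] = 3*(3 - 2*cos(b))*sin(b)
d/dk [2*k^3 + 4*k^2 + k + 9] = 6*k^2 + 8*k + 1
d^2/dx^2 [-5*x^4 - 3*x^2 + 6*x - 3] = -60*x^2 - 6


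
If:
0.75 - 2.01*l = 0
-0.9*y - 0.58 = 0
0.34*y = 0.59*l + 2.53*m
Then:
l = 0.37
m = -0.17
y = -0.64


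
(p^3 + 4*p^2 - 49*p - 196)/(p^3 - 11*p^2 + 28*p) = (p^2 + 11*p + 28)/(p*(p - 4))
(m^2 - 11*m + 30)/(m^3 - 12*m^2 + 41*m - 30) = 1/(m - 1)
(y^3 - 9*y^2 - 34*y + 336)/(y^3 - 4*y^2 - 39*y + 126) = (y - 8)/(y - 3)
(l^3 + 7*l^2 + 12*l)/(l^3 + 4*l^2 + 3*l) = (l + 4)/(l + 1)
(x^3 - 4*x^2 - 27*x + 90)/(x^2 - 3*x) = x - 1 - 30/x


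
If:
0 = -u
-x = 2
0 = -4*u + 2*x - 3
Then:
No Solution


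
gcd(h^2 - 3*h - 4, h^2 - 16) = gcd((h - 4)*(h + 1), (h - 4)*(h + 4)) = h - 4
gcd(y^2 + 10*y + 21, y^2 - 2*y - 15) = y + 3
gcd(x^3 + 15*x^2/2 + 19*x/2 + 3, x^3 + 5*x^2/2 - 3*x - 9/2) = x + 1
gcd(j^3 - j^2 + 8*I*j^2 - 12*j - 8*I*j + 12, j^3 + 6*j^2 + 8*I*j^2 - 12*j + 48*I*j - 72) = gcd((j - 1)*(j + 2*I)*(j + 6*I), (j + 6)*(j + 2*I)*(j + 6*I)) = j^2 + 8*I*j - 12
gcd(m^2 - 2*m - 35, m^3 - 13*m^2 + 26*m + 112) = m - 7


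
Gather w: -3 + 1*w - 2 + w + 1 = 2*w - 4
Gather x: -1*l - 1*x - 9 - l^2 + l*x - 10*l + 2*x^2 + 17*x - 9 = -l^2 - 11*l + 2*x^2 + x*(l + 16) - 18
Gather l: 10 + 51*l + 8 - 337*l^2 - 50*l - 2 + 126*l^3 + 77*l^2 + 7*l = 126*l^3 - 260*l^2 + 8*l + 16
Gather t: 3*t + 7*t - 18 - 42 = 10*t - 60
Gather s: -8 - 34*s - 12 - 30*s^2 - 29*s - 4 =-30*s^2 - 63*s - 24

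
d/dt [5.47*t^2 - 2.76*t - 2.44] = 10.94*t - 2.76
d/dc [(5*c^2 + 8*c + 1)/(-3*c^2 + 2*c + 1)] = 2*(17*c^2 + 8*c + 3)/(9*c^4 - 12*c^3 - 2*c^2 + 4*c + 1)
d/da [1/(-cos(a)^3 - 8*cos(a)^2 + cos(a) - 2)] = (-3*cos(a)^2 - 16*cos(a) + 1)*sin(a)/(sin(a)^2*cos(a) + 8*sin(a)^2 - 10)^2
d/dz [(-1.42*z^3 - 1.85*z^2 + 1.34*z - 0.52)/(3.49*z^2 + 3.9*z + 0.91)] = (-4.9558*z^4 - 11.076*z^3 - 15.7682*z^2 + 0.2626*z + 3.2474)/(12.1801*z^4 + 27.222*z^3 + 21.5618*z^2 + 7.098*z + 0.8281)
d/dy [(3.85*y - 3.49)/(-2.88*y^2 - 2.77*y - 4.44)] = (11.088*y^2 - 20.1024*y - 26.7613)/(8.2944*y^4 + 15.9552*y^3 + 33.2473*y^2 + 24.5976*y + 19.7136)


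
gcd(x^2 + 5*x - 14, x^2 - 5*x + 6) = x - 2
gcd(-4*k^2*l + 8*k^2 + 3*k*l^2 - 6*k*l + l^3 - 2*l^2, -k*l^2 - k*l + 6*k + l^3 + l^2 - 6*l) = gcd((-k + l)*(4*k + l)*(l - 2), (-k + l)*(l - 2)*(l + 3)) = k*l - 2*k - l^2 + 2*l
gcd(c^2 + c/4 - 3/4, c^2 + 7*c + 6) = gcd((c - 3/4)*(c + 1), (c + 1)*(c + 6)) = c + 1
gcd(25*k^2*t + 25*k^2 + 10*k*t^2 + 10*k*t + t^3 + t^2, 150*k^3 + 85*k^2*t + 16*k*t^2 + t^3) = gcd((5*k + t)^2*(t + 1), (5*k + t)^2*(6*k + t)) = 25*k^2 + 10*k*t + t^2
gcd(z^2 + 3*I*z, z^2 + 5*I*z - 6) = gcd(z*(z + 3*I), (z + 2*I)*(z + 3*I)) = z + 3*I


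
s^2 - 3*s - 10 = (s - 5)*(s + 2)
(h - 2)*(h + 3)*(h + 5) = h^3 + 6*h^2 - h - 30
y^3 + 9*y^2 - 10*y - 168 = (y - 4)*(y + 6)*(y + 7)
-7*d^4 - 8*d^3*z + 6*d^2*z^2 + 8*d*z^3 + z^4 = (-d + z)*(d + z)^2*(7*d + z)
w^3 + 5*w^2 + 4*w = w*(w + 1)*(w + 4)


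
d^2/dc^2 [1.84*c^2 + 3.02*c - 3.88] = 3.68000000000000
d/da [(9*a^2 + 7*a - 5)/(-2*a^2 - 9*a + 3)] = (-67*a^2 + 34*a - 24)/(4*a^4 + 36*a^3 + 69*a^2 - 54*a + 9)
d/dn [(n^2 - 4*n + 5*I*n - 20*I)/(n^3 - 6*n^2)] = (-n^3 + n^2*(8 - 10*I) + 6*n*(-4 + 15*I) - 240*I)/(n^3*(n^2 - 12*n + 36))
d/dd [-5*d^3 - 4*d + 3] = -15*d^2 - 4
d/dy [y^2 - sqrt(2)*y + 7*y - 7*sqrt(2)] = 2*y - sqrt(2) + 7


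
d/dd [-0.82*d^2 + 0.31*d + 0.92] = 0.31 - 1.64*d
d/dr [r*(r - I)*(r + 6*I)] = 3*r^2 + 10*I*r + 6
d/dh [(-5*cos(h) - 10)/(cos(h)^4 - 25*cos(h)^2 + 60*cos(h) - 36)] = 5*(-3*(1 - cos(2*h))^2/4 + 94*cos(h) + 19*cos(2*h)/2 - 2*cos(3*h) - 287/2)*sin(h)/(cos(h)^4 - 25*cos(h)^2 + 60*cos(h) - 36)^2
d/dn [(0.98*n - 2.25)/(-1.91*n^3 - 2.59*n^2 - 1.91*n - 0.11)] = (3.7436*n^3 - 10.3543*n^2 - 11.655*n - 4.4053)/(3.6481*n^6 + 9.8938*n^5 + 14.0043*n^4 + 10.314*n^3 + 4.2179*n^2 + 0.4202*n + 0.0121)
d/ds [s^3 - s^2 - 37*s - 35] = 3*s^2 - 2*s - 37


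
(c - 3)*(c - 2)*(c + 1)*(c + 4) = c^4 - 15*c^2 + 10*c + 24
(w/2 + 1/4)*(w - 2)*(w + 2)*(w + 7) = w^4/2 + 15*w^3/4 - w^2/4 - 15*w - 7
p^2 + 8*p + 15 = (p + 3)*(p + 5)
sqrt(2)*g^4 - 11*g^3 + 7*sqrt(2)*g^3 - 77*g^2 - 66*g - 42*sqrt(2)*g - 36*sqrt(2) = (g + 1)*(g + 6)*(g - 6*sqrt(2))*(sqrt(2)*g + 1)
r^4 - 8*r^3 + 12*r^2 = r^2*(r - 6)*(r - 2)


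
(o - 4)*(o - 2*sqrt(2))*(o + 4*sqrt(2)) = o^3 - 4*o^2 + 2*sqrt(2)*o^2 - 16*o - 8*sqrt(2)*o + 64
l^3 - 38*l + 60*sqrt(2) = (l - 3*sqrt(2))*(l - 2*sqrt(2))*(l + 5*sqrt(2))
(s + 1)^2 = s^2 + 2*s + 1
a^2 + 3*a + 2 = (a + 1)*(a + 2)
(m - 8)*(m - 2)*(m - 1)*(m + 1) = m^4 - 10*m^3 + 15*m^2 + 10*m - 16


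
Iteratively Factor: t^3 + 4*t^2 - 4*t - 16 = (t - 2)*(t^2 + 6*t + 8) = (t - 2)*(t + 4)*(t + 2)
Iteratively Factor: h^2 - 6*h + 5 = (h - 1)*(h - 5)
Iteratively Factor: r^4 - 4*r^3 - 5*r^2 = (r + 1)*(r^3 - 5*r^2) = r*(r + 1)*(r^2 - 5*r) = r*(r - 5)*(r + 1)*(r)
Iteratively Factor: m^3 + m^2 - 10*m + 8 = (m + 4)*(m^2 - 3*m + 2) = (m - 1)*(m + 4)*(m - 2)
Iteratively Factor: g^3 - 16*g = (g + 4)*(g^2 - 4*g) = (g - 4)*(g + 4)*(g)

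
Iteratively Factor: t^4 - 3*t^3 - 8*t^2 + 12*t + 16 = (t - 4)*(t^3 + t^2 - 4*t - 4) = (t - 4)*(t - 2)*(t^2 + 3*t + 2) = (t - 4)*(t - 2)*(t + 2)*(t + 1)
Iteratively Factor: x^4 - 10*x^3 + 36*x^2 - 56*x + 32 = (x - 2)*(x^3 - 8*x^2 + 20*x - 16) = (x - 2)^2*(x^2 - 6*x + 8) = (x - 4)*(x - 2)^2*(x - 2)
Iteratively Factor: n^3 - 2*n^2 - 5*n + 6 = (n - 1)*(n^2 - n - 6) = (n - 3)*(n - 1)*(n + 2)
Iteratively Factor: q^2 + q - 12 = (q - 3)*(q + 4)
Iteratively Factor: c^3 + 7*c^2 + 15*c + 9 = (c + 1)*(c^2 + 6*c + 9) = (c + 1)*(c + 3)*(c + 3)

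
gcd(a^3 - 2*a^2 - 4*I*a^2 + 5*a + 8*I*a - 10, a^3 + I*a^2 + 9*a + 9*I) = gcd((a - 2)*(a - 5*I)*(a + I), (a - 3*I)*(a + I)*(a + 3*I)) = a + I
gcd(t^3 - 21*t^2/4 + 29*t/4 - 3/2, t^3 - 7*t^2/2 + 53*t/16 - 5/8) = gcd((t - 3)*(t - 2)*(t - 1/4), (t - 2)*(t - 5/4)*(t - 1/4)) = t^2 - 9*t/4 + 1/2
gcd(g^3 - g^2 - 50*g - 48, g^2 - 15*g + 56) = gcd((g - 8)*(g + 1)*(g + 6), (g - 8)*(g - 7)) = g - 8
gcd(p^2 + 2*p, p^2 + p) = p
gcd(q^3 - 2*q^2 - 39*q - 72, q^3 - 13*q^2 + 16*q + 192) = q^2 - 5*q - 24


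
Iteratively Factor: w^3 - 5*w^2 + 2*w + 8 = (w - 4)*(w^2 - w - 2) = (w - 4)*(w + 1)*(w - 2)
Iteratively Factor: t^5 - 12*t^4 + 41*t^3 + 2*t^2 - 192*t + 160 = (t + 2)*(t^4 - 14*t^3 + 69*t^2 - 136*t + 80) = (t - 4)*(t + 2)*(t^3 - 10*t^2 + 29*t - 20) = (t - 5)*(t - 4)*(t + 2)*(t^2 - 5*t + 4) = (t - 5)*(t - 4)*(t - 1)*(t + 2)*(t - 4)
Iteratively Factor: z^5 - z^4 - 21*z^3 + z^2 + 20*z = (z)*(z^4 - z^3 - 21*z^2 + z + 20) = z*(z - 1)*(z^3 - 21*z - 20) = z*(z - 1)*(z + 4)*(z^2 - 4*z - 5) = z*(z - 5)*(z - 1)*(z + 4)*(z + 1)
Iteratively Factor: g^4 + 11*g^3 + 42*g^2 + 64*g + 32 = (g + 2)*(g^3 + 9*g^2 + 24*g + 16) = (g + 2)*(g + 4)*(g^2 + 5*g + 4) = (g + 1)*(g + 2)*(g + 4)*(g + 4)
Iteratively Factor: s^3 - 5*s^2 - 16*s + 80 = (s - 4)*(s^2 - s - 20) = (s - 5)*(s - 4)*(s + 4)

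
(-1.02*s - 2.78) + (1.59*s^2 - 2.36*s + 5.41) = 1.59*s^2 - 3.38*s + 2.63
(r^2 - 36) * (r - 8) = r^3 - 8*r^2 - 36*r + 288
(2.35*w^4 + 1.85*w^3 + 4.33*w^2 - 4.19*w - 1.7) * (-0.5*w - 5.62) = -1.175*w^5 - 14.132*w^4 - 12.562*w^3 - 22.2396*w^2 + 24.3978*w + 9.554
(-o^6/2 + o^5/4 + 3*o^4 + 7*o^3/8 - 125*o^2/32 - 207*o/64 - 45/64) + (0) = -o^6/2 + o^5/4 + 3*o^4 + 7*o^3/8 - 125*o^2/32 - 207*o/64 - 45/64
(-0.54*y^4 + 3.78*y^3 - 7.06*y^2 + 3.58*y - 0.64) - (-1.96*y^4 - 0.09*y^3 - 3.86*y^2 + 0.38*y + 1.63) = 1.42*y^4 + 3.87*y^3 - 3.2*y^2 + 3.2*y - 2.27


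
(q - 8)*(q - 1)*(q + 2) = q^3 - 7*q^2 - 10*q + 16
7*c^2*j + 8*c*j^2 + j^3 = j*(c + j)*(7*c + j)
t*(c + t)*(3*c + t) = 3*c^2*t + 4*c*t^2 + t^3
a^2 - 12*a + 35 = (a - 7)*(a - 5)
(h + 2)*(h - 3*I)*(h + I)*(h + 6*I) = h^4 + 2*h^3 + 4*I*h^3 + 15*h^2 + 8*I*h^2 + 30*h + 18*I*h + 36*I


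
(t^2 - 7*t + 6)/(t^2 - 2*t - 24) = (t - 1)/(t + 4)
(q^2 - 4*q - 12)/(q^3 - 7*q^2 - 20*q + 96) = (q^2 - 4*q - 12)/(q^3 - 7*q^2 - 20*q + 96)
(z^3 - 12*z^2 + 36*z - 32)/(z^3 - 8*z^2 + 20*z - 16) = (z - 8)/(z - 4)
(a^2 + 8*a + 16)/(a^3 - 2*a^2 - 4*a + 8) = (a^2 + 8*a + 16)/(a^3 - 2*a^2 - 4*a + 8)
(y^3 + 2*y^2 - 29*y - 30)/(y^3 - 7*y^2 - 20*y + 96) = (y^3 + 2*y^2 - 29*y - 30)/(y^3 - 7*y^2 - 20*y + 96)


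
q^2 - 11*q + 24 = (q - 8)*(q - 3)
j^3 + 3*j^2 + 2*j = j*(j + 1)*(j + 2)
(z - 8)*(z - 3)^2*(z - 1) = z^4 - 15*z^3 + 71*z^2 - 129*z + 72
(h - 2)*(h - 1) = h^2 - 3*h + 2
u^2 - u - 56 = (u - 8)*(u + 7)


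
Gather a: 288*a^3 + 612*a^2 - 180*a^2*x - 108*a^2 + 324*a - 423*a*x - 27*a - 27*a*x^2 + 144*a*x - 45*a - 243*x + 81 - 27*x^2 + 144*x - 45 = 288*a^3 + a^2*(504 - 180*x) + a*(-27*x^2 - 279*x + 252) - 27*x^2 - 99*x + 36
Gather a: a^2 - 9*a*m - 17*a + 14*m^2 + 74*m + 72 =a^2 + a*(-9*m - 17) + 14*m^2 + 74*m + 72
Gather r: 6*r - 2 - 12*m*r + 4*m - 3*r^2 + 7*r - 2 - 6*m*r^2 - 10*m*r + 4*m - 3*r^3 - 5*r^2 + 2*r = 8*m - 3*r^3 + r^2*(-6*m - 8) + r*(15 - 22*m) - 4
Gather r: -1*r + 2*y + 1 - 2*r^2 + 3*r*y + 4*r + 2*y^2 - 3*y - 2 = -2*r^2 + r*(3*y + 3) + 2*y^2 - y - 1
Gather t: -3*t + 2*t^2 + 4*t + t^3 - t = t^3 + 2*t^2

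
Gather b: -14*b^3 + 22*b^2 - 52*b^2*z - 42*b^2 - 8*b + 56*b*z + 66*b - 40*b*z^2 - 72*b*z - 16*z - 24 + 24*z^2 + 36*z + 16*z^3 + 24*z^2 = -14*b^3 + b^2*(-52*z - 20) + b*(-40*z^2 - 16*z + 58) + 16*z^3 + 48*z^2 + 20*z - 24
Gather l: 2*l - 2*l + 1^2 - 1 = 0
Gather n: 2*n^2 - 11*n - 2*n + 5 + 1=2*n^2 - 13*n + 6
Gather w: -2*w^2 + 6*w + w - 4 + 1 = -2*w^2 + 7*w - 3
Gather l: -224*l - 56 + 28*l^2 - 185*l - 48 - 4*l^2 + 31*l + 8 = 24*l^2 - 378*l - 96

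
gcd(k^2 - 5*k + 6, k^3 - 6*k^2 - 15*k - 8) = 1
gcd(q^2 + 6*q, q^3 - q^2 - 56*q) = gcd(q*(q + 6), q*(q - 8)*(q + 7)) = q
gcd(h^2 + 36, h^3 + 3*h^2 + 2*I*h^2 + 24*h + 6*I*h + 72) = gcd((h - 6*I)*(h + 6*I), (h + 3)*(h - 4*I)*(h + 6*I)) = h + 6*I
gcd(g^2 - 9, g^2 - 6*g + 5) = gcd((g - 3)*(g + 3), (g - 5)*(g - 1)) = 1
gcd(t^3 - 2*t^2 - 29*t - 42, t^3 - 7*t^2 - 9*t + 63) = t^2 - 4*t - 21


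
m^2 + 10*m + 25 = (m + 5)^2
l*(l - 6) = l^2 - 6*l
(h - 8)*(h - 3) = h^2 - 11*h + 24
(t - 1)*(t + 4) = t^2 + 3*t - 4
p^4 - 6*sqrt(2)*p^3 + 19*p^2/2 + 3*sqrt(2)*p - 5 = (p - 5*sqrt(2))*(p - sqrt(2))*(p - sqrt(2)/2)*(p + sqrt(2)/2)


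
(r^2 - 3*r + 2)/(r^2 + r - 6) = (r - 1)/(r + 3)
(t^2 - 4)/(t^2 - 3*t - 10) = (t - 2)/(t - 5)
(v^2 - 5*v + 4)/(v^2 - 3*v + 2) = (v - 4)/(v - 2)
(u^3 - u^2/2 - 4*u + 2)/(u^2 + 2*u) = u - 5/2 + 1/u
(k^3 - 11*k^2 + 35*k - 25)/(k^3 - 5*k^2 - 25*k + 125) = (k - 1)/(k + 5)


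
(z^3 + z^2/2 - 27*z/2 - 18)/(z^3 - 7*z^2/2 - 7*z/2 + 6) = (z + 3)/(z - 1)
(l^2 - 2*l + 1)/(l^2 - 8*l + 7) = (l - 1)/(l - 7)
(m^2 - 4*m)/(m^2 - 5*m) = (m - 4)/(m - 5)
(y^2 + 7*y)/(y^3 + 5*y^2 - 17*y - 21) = y/(y^2 - 2*y - 3)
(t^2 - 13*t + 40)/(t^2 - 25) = (t - 8)/(t + 5)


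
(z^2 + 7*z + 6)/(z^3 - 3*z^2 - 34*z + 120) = (z + 1)/(z^2 - 9*z + 20)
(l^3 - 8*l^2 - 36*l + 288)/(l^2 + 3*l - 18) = (l^2 - 14*l + 48)/(l - 3)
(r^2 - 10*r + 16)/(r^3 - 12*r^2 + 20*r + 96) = (r - 2)/(r^2 - 4*r - 12)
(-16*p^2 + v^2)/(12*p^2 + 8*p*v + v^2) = (-16*p^2 + v^2)/(12*p^2 + 8*p*v + v^2)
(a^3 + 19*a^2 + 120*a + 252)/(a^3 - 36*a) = (a^2 + 13*a + 42)/(a*(a - 6))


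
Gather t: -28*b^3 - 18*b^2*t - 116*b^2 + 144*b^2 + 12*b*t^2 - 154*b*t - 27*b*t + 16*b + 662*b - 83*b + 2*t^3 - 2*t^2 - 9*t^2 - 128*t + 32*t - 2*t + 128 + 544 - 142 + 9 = -28*b^3 + 28*b^2 + 595*b + 2*t^3 + t^2*(12*b - 11) + t*(-18*b^2 - 181*b - 98) + 539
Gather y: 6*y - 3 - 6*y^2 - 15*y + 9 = -6*y^2 - 9*y + 6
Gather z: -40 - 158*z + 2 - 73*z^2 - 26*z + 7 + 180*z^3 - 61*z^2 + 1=180*z^3 - 134*z^2 - 184*z - 30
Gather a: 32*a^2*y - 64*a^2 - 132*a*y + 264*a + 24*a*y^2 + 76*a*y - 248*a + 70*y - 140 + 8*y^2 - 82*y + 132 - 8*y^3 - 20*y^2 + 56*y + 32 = a^2*(32*y - 64) + a*(24*y^2 - 56*y + 16) - 8*y^3 - 12*y^2 + 44*y + 24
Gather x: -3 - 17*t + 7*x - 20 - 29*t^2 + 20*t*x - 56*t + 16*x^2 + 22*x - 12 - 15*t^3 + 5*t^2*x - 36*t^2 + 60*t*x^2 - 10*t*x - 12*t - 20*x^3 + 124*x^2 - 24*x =-15*t^3 - 65*t^2 - 85*t - 20*x^3 + x^2*(60*t + 140) + x*(5*t^2 + 10*t + 5) - 35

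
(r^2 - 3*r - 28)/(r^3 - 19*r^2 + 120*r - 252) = (r + 4)/(r^2 - 12*r + 36)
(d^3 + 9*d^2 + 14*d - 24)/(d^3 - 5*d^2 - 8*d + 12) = (d^2 + 10*d + 24)/(d^2 - 4*d - 12)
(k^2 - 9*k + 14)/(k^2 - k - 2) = (k - 7)/(k + 1)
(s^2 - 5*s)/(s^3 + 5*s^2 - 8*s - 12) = s*(s - 5)/(s^3 + 5*s^2 - 8*s - 12)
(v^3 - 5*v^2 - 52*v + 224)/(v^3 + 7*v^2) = 1 - 12/v + 32/v^2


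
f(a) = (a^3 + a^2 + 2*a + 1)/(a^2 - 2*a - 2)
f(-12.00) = -9.68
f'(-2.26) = 0.56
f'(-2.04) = 0.51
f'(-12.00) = 0.95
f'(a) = (2 - 2*a)*(a^3 + a^2 + 2*a + 1)/(a^2 - 2*a - 2)^2 + (3*a^2 + 2*a + 2)/(a^2 - 2*a - 2) = (a^4 - 4*a^3 - 10*a^2 - 6*a - 2)/(a^4 - 4*a^3 + 8*a + 4)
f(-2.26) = -1.31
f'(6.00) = 0.07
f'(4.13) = -4.07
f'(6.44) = 0.28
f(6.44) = 12.12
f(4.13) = 14.24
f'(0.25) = -0.70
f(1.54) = -3.73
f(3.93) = 15.22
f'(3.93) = -5.91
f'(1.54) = -5.99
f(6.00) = 12.05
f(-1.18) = -0.92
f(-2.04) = -1.19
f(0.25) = -0.65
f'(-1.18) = -0.11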